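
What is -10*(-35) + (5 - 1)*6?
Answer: 374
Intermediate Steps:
-10*(-35) + (5 - 1)*6 = 350 + 4*6 = 350 + 24 = 374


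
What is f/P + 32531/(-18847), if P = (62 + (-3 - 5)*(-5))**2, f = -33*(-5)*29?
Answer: -82756543/65361396 ≈ -1.2661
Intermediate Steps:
f = 4785 (f = 165*29 = 4785)
P = 10404 (P = (62 - 8*(-5))**2 = (62 + 40)**2 = 102**2 = 10404)
f/P + 32531/(-18847) = 4785/10404 + 32531/(-18847) = 4785*(1/10404) + 32531*(-1/18847) = 1595/3468 - 32531/18847 = -82756543/65361396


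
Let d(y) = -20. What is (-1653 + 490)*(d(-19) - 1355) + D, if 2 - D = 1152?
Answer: 1597975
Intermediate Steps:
D = -1150 (D = 2 - 1*1152 = 2 - 1152 = -1150)
(-1653 + 490)*(d(-19) - 1355) + D = (-1653 + 490)*(-20 - 1355) - 1150 = -1163*(-1375) - 1150 = 1599125 - 1150 = 1597975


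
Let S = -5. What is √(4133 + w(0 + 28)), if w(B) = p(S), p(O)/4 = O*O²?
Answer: √3633 ≈ 60.274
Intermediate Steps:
p(O) = 4*O³ (p(O) = 4*(O*O²) = 4*O³)
w(B) = -500 (w(B) = 4*(-5)³ = 4*(-125) = -500)
√(4133 + w(0 + 28)) = √(4133 - 500) = √3633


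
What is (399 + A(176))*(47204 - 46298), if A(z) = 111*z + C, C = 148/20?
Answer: 90339072/5 ≈ 1.8068e+7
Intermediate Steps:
C = 37/5 (C = 148*(1/20) = 37/5 ≈ 7.4000)
A(z) = 37/5 + 111*z (A(z) = 111*z + 37/5 = 37/5 + 111*z)
(399 + A(176))*(47204 - 46298) = (399 + (37/5 + 111*176))*(47204 - 46298) = (399 + (37/5 + 19536))*906 = (399 + 97717/5)*906 = (99712/5)*906 = 90339072/5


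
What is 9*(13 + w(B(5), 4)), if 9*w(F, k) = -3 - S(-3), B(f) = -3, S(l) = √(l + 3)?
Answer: 114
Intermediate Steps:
S(l) = √(3 + l)
w(F, k) = -⅓ (w(F, k) = (-3 - √(3 - 3))/9 = (-3 - √0)/9 = (-3 - 1*0)/9 = (-3 + 0)/9 = (⅑)*(-3) = -⅓)
9*(13 + w(B(5), 4)) = 9*(13 - ⅓) = 9*(38/3) = 114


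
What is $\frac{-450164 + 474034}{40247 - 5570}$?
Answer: $\frac{23870}{34677} \approx 0.68835$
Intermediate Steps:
$\frac{-450164 + 474034}{40247 - 5570} = \frac{23870}{40247 + \left(-193791 + 188221\right)} = \frac{23870}{40247 - 5570} = \frac{23870}{34677}$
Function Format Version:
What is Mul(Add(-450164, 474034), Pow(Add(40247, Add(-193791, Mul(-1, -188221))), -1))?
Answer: Rational(23870, 34677) ≈ 0.68835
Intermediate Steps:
Mul(Add(-450164, 474034), Pow(Add(40247, Add(-193791, Mul(-1, -188221))), -1)) = Mul(23870, Pow(Add(40247, Add(-193791, 188221)), -1)) = Mul(23870, Pow(Add(40247, -5570), -1)) = Mul(23870, Pow(34677, -1)) = Mul(23870, Rational(1, 34677)) = Rational(23870, 34677)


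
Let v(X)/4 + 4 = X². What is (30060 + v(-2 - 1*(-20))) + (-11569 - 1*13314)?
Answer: 6457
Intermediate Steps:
v(X) = -16 + 4*X²
(30060 + v(-2 - 1*(-20))) + (-11569 - 1*13314) = (30060 + (-16 + 4*(-2 - 1*(-20))²)) + (-11569 - 1*13314) = (30060 + (-16 + 4*(-2 + 20)²)) + (-11569 - 13314) = (30060 + (-16 + 4*18²)) - 24883 = (30060 + (-16 + 4*324)) - 24883 = (30060 + (-16 + 1296)) - 24883 = (30060 + 1280) - 24883 = 31340 - 24883 = 6457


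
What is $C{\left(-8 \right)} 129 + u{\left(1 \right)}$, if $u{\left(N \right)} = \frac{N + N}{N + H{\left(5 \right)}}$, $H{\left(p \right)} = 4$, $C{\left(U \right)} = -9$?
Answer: $- \frac{5803}{5} \approx -1160.6$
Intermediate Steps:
$u{\left(N \right)} = \frac{2 N}{4 + N}$ ($u{\left(N \right)} = \frac{N + N}{N + 4} = \frac{2 N}{4 + N}$)
$C{\left(-8 \right)} 129 + u{\left(1 \right)} = \left(-9\right) 129 + 2 \cdot 1 \frac{1}{4 + 1} = -1161 + 2 \cdot 1 \cdot \frac{1}{5} = -1161 + \frac{2}{5} = - \frac{5803}{5}$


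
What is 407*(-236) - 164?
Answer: -96216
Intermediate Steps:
407*(-236) - 164 = -96052 - 164 = -96216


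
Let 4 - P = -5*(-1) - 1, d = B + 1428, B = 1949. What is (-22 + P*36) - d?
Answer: -3399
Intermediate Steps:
d = 3377 (d = 1949 + 1428 = 3377)
P = 0 (P = 4 - (-5*(-1) - 1) = 4 - (5 - 1) = 4 - 1*4 = 4 - 4 = 0)
(-22 + P*36) - d = (-22 + 0*36) - 1*3377 = (-22 + 0) - 3377 = -22 - 3377 = -3399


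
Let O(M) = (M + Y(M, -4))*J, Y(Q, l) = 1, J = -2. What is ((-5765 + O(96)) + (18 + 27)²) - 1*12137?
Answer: -16071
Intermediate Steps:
O(M) = -2 - 2*M (O(M) = (M + 1)*(-2) = (1 + M)*(-2) = -2 - 2*M)
((-5765 + O(96)) + (18 + 27)²) - 1*12137 = ((-5765 + (-2 - 2*96)) + (18 + 27)²) - 1*12137 = ((-5765 + (-2 - 192)) + 45²) - 12137 = ((-5765 - 194) + 2025) - 12137 = (-5959 + 2025) - 12137 = -3934 - 12137 = -16071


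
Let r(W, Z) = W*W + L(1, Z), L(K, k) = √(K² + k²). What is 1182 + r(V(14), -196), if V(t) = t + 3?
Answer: 1471 + √38417 ≈ 1667.0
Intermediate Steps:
V(t) = 3 + t
r(W, Z) = W² + √(1 + Z²) (r(W, Z) = W*W + √(1² + Z²) = W² + √(1 + Z²))
1182 + r(V(14), -196) = 1182 + ((3 + 14)² + √(1 + (-196)²)) = 1182 + (17² + √(1 + 38416)) = 1182 + (289 + √38417) = 1471 + √38417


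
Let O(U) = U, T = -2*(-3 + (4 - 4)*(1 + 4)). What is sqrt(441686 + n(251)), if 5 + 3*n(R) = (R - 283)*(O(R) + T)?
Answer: sqrt(438943) ≈ 662.53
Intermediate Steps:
T = 6 (T = -2*(-3 + 0*5) = -2*(-3 + 0) = -2*(-3) = 6)
n(R) = -5/3 + (-283 + R)*(6 + R)/3 (n(R) = -5/3 + ((R - 283)*(R + 6))/3 = -5/3 + ((-283 + R)*(6 + R))/3 = -5/3 + (-283 + R)*(6 + R)/3)
sqrt(441686 + n(251)) = sqrt(441686 + (-1703/3 - 277/3*251 + (1/3)*251**2)) = sqrt(441686 + (-1703/3 - 69527/3 + (1/3)*63001)) = sqrt(441686 + (-1703/3 - 69527/3 + 63001/3)) = sqrt(441686 - 2743) = sqrt(438943)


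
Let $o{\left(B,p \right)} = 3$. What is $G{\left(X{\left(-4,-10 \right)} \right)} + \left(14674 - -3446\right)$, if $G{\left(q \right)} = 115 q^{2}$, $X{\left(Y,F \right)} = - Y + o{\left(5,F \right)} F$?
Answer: $95860$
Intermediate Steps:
$X{\left(Y,F \right)} = - Y + 3 F$
$G{\left(X{\left(-4,-10 \right)} \right)} + \left(14674 - -3446\right) = 115 \left(\left(-1\right) \left(-4\right) + 3 \left(-10\right)\right)^{2} + \left(14674 - -3446\right) = 115 \left(4 - 30\right)^{2} + \left(14674 + 3446\right) = 115 \left(-26\right)^{2} + 18120 = 115 \cdot 676 + 18120 = 77740 + 18120 = 95860$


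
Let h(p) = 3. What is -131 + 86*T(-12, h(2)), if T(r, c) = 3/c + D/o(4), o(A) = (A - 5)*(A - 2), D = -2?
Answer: 41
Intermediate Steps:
o(A) = (-5 + A)*(-2 + A)
T(r, c) = 1 + 3/c (T(r, c) = 3/c - 2/(10 + 4² - 7*4) = 3/c - 2/(10 + 16 - 28) = 3/c - 2/(-2) = 3/c - 2*(-½) = 3/c + 1 = 1 + 3/c)
-131 + 86*T(-12, h(2)) = -131 + 86*((3 + 3)/3) = -131 + 86*((⅓)*6) = -131 + 86*2 = -131 + 172 = 41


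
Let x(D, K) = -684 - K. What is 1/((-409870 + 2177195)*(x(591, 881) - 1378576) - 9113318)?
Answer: -1/2439166806143 ≈ -4.0998e-13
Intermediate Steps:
1/((-409870 + 2177195)*(x(591, 881) - 1378576) - 9113318) = 1/((-409870 + 2177195)*((-684 - 1*881) - 1378576) - 9113318) = 1/(1767325*((-684 - 881) - 1378576) - 9113318) = 1/(1767325*(-1565 - 1378576) - 9113318) = 1/(1767325*(-1380141) - 9113318) = 1/(-2439157692825 - 9113318) = 1/(-2439166806143) = -1/2439166806143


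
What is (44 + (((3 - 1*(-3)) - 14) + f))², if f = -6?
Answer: 900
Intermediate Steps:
(44 + (((3 - 1*(-3)) - 14) + f))² = (44 + (((3 - 1*(-3)) - 14) - 6))² = (44 + (((3 + 3) - 14) - 6))² = (44 + ((6 - 14) - 6))² = (44 + (-8 - 6))² = (44 - 14)² = 30² = 900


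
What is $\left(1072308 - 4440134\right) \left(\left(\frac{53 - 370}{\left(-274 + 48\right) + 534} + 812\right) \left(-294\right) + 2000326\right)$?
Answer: $-5933774619479$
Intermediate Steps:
$\left(1072308 - 4440134\right) \left(\left(\frac{53 - 370}{\left(-274 + 48\right) + 534} + 812\right) \left(-294\right) + 2000326\right) = - 3367826 \left(\left(- \frac{317}{-226 + 534} + 812\right) \left(-294\right) + 2000326\right) = - 3367826 \left(\left(- \frac{317}{308} + 812\right) \left(-294\right) + 2000326\right) = - 3367826 \left(\frac{249779}{308} \left(-294\right) + 2000326\right) = - 3367826 \left(- \frac{5245359}{22} + 2000326\right) = \left(-3367826\right) \frac{38761813}{22} = -5933774619479$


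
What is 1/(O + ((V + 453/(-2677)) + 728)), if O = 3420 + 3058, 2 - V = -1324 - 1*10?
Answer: 2677/22866481 ≈ 0.00011707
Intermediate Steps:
V = 1336 (V = 2 - (-1324 - 1*10) = 2 - (-1324 - 10) = 2 - 1*(-1334) = 2 + 1334 = 1336)
O = 6478
1/(O + ((V + 453/(-2677)) + 728)) = 1/(6478 + ((1336 + 453/(-2677)) + 728)) = 1/(6478 + ((1336 + 453*(-1/2677)) + 728)) = 1/(6478 + ((1336 - 453/2677) + 728)) = 1/(6478 + (3576019/2677 + 728)) = 1/(6478 + 5524875/2677) = 1/(22866481/2677) = 2677/22866481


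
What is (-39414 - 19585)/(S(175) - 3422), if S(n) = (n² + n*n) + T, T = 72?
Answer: -58999/57900 ≈ -1.0190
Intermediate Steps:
S(n) = 72 + 2*n² (S(n) = (n² + n*n) + 72 = (n² + n²) + 72 = 2*n² + 72 = 72 + 2*n²)
(-39414 - 19585)/(S(175) - 3422) = (-39414 - 19585)/((72 + 2*175²) - 3422) = -58999/((72 + 2*30625) - 3422) = -58999/((72 + 61250) - 3422) = -58999/(61322 - 3422) = -58999/57900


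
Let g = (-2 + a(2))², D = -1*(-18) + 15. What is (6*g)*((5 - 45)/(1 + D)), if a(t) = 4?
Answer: -480/17 ≈ -28.235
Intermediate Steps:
D = 33 (D = 18 + 15 = 33)
g = 4 (g = (-2 + 4)² = 2² = 4)
(6*g)*((5 - 45)/(1 + D)) = (6*4)*((5 - 45)/(1 + 33)) = 24*(-40/34) = 24*(-40*1/34) = 24*(-20/17) = -480/17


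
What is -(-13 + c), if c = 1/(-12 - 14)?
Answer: 339/26 ≈ 13.038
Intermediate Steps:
c = -1/26 (c = 1/(-26) = -1/26 ≈ -0.038462)
-(-13 + c) = -(-13 - 1/26) = -1*(-339/26) = 339/26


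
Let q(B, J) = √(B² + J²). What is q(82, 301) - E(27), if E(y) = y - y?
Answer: 5*√3893 ≈ 311.97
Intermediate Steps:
E(y) = 0
q(82, 301) - E(27) = √(82² + 301²) - 1*0 = √(6724 + 90601) + 0 = √97325 + 0 = 5*√3893 + 0 = 5*√3893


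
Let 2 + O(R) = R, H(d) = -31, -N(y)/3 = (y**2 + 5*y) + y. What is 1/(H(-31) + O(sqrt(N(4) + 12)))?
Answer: -11/399 - 2*I*sqrt(3)/399 ≈ -0.027569 - 0.008682*I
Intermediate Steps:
N(y) = -18*y - 3*y**2 (N(y) = -3*((y**2 + 5*y) + y) = -3*(y**2 + 6*y) = -18*y - 3*y**2)
O(R) = -2 + R
1/(H(-31) + O(sqrt(N(4) + 12))) = 1/(-31 + (-2 + sqrt(-3*4*(6 + 4) + 12))) = 1/(-31 + (-2 + sqrt(-3*4*10 + 12))) = 1/(-31 + (-2 + sqrt(-120 + 12))) = 1/(-31 + (-2 + sqrt(-108))) = 1/(-31 + (-2 + 6*I*sqrt(3))) = 1/(-33 + 6*I*sqrt(3))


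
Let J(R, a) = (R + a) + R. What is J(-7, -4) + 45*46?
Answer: 2052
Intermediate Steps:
J(R, a) = a + 2*R
J(-7, -4) + 45*46 = (-4 + 2*(-7)) + 45*46 = (-4 - 14) + 2070 = -18 + 2070 = 2052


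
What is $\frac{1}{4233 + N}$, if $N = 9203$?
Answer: $\frac{1}{13436} \approx 7.4427 \cdot 10^{-5}$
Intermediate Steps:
$\frac{1}{4233 + N} = \frac{1}{4233 + 9203} = \frac{1}{13436}$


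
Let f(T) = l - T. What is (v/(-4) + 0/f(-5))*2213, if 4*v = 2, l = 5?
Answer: -2213/8 ≈ -276.63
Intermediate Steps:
f(T) = 5 - T
v = ½ (v = (¼)*2 = ½ ≈ 0.50000)
(v/(-4) + 0/f(-5))*2213 = ((½)/(-4) + 0/(5 - 1*(-5)))*2213 = ((½)*(-¼) + 0/(5 + 5))*2213 = (-⅛ + 0/10)*2213 = (-⅛ + 0*(⅒))*2213 = (-⅛ + 0)*2213 = -⅛*2213 = -2213/8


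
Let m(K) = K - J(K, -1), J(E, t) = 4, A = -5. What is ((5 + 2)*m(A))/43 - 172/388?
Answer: -7960/4171 ≈ -1.9084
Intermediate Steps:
m(K) = -4 + K (m(K) = K - 1*4 = K - 4 = -4 + K)
((5 + 2)*m(A))/43 - 172/388 = ((5 + 2)*(-4 - 5))/43 - 172/388 = (7*(-9))*(1/43) - 172*1/388 = -63*1/43 - 43/97 = -63/43 - 43/97 = -7960/4171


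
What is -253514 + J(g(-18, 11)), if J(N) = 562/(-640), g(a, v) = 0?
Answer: -81124761/320 ≈ -2.5352e+5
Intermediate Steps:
J(N) = -281/320 (J(N) = 562*(-1/640) = -281/320)
-253514 + J(g(-18, 11)) = -253514 - 281/320 = -81124761/320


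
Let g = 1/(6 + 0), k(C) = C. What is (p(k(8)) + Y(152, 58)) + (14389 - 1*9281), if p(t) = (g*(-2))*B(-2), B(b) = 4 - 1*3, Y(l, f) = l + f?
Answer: 15953/3 ≈ 5317.7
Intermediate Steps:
Y(l, f) = f + l
g = 1/6 ≈ 0.16667
B(b) = 1 (B(b) = 4 - 3 = 1)
p(t) = -1/3 (p(t) = ((1/6)*(-2))*1 = -1/3*1 = -1/3)
(p(k(8)) + Y(152, 58)) + (14389 - 1*9281) = (-1/3 + (58 + 152)) + (14389 - 1*9281) = (-1/3 + 210) + (14389 - 9281) = 629/3 + 5108 = 15953/3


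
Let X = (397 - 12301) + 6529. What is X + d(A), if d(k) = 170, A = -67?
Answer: -5205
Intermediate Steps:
X = -5375 (X = -11904 + 6529 = -5375)
X + d(A) = -5375 + 170 = -5205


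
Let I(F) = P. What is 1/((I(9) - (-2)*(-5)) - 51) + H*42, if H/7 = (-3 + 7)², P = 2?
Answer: 277535/59 ≈ 4704.0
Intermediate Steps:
I(F) = 2
H = 112 (H = 7*(-3 + 7)² = 7*4² = 7*16 = 112)
1/((I(9) - (-2)*(-5)) - 51) + H*42 = 1/((2 - (-2)*(-5)) - 51) + 112*42 = 1/((2 - 1*10) - 51) + 4704 = 1/((2 - 10) - 51) + 4704 = 1/(-8 - 51) + 4704 = 1/(-59) + 4704 = -1/59 + 4704 = 277535/59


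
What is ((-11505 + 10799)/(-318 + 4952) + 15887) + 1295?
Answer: 39810341/2317 ≈ 17182.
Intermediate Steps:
((-11505 + 10799)/(-318 + 4952) + 15887) + 1295 = (-706/4634 + 15887) + 1295 = (-706*1/4634 + 15887) + 1295 = (-353/2317 + 15887) + 1295 = 36809826/2317 + 1295 = 39810341/2317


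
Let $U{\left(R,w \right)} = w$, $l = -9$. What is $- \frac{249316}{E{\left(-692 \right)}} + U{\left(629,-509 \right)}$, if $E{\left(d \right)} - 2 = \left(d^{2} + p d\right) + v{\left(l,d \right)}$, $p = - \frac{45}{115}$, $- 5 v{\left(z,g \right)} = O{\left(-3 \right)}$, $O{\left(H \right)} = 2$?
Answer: $- \frac{7018729874}{13775171} \approx -509.52$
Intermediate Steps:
$v{\left(z,g \right)} = - \frac{2}{5}$ ($v{\left(z,g \right)} = \left(- \frac{1}{5}\right) 2 = - \frac{2}{5}$)
$p = - \frac{9}{23}$ ($p = \left(-45\right) \frac{1}{115} = - \frac{9}{23} \approx -0.3913$)
$E{\left(d \right)} = \frac{8}{5} + d^{2} - \frac{9 d}{23}$ ($E{\left(d \right)} = 2 - \left(\frac{2}{5} - d^{2} + \frac{9 d}{23}\right) = \frac{8}{5} + d^{2} - \frac{9 d}{23}$)
$- \frac{249316}{E{\left(-692 \right)}} + U{\left(629,-509 \right)} = - \frac{249316}{\frac{8}{5} + \left(-692\right)^{2} - - \frac{6228}{23}} - 509 = - \frac{249316}{\frac{8}{5} + 478864 + \frac{6228}{23}} - 509 = - \frac{249316}{\frac{55100684}{115}} - 509 = \left(-249316\right) \frac{115}{55100684} - 509 = - \frac{7167835}{13775171} - 509 = - \frac{7018729874}{13775171}$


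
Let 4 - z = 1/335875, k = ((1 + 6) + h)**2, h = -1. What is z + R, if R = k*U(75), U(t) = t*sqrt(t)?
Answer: 1343499/335875 + 13500*sqrt(3) ≈ 23387.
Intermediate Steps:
U(t) = t**(3/2)
k = 36 (k = ((1 + 6) - 1)**2 = (7 - 1)**2 = 6**2 = 36)
z = 1343499/335875 (z = 4 - 1/335875 = 1343499/335875 ≈ 4.0000)
R = 13500*sqrt(3) (R = 36*75**(3/2) = 36*(375*sqrt(3)) = 13500*sqrt(3) ≈ 23383.)
z + R = 1343499/335875 + 13500*sqrt(3)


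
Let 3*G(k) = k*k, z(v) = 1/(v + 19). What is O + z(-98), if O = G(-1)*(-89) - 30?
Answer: -14144/237 ≈ -59.679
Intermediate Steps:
z(v) = 1/(19 + v)
G(k) = k**2/3 (G(k) = (k*k)/3 = k**2/3)
O = -179/3 (O = ((1/3)*(-1)**2)*(-89) - 30 = ((1/3)*1)*(-89) - 30 = (1/3)*(-89) - 30 = -89/3 - 30 = -179/3 ≈ -59.667)
O + z(-98) = -179/3 + 1/(19 - 98) = -179/3 + 1/(-79) = -179/3 - 1/79 = -14144/237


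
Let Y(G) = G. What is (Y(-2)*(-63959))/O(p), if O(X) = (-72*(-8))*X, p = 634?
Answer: 63959/182592 ≈ 0.35028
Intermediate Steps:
O(X) = 576*X
(Y(-2)*(-63959))/O(p) = (-2*(-63959))/((576*634)) = 127918/365184 = 127918*(1/365184) = 63959/182592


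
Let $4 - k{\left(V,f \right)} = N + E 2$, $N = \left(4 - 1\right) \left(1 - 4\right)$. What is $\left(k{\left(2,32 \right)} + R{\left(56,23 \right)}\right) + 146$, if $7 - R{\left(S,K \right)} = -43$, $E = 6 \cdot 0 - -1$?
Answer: $207$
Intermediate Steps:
$E = 1$ ($E = 0 + 1 = 1$)
$N = -9$ ($N = 3 \left(-3\right) = -9$)
$k{\left(V,f \right)} = 11$ ($k{\left(V,f \right)} = 4 - \left(-9 + 1 \cdot 2\right) = 4 - \left(-9 + 2\right) = 4 - -7 = 4 + 7 = 11$)
$R{\left(S,K \right)} = 50$ ($R{\left(S,K \right)} = 7 - -43 = 7 + 43 = 50$)
$\left(k{\left(2,32 \right)} + R{\left(56,23 \right)}\right) + 146 = \left(11 + 50\right) + 146 = 61 + 146 = 207$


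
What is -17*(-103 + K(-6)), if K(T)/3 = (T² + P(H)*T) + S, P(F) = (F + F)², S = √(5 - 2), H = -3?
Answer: 10931 - 51*√3 ≈ 10843.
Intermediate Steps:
S = √3 ≈ 1.7320
P(F) = 4*F² (P(F) = (2*F)² = 4*F²)
K(T) = 3*√3 + 3*T² + 108*T (K(T) = 3*((T² + (4*(-3)²)*T) + √3) = 3*((T² + (4*9)*T) + √3) = 3*((T² + 36*T) + √3) = 3*(√3 + T² + 36*T) = 3*√3 + 3*T² + 108*T)
-17*(-103 + K(-6)) = -17*(-103 + (3*√3 + 3*(-6)² + 108*(-6))) = -17*(-103 + (3*√3 + 3*36 - 648)) = -17*(-103 + (3*√3 + 108 - 648)) = -17*(-103 + (-540 + 3*√3)) = -17*(-643 + 3*√3) = 10931 - 51*√3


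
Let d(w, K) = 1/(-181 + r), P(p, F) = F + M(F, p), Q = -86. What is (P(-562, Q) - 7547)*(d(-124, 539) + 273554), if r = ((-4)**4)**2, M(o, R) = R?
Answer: -29302241418769/13071 ≈ -2.2418e+9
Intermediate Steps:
P(p, F) = F + p
r = 65536 (r = 256**2 = 65536)
d(w, K) = 1/65355 (d(w, K) = 1/(-181 + 65536) = 1/65355)
(P(-562, Q) - 7547)*(d(-124, 539) + 273554) = ((-86 - 562) - 7547)*(1/65355 + 273554) = (-648 - 7547)*(17878121671/65355) = -8195*17878121671/65355 = -29302241418769/13071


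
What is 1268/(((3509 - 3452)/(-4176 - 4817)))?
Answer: -11403124/57 ≈ -2.0005e+5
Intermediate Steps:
1268/(((3509 - 3452)/(-4176 - 4817))) = 1268/((57/(-8993))) = 1268/((57*(-1/8993))) = 1268/(-57/8993) = 1268*(-8993/57) = -11403124/57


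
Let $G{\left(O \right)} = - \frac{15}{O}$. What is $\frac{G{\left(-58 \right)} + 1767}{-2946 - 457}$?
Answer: $- \frac{102501}{197374} \approx -0.51932$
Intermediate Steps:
$\frac{G{\left(-58 \right)} + 1767}{-2946 - 457} = \frac{- \frac{15}{-58} + 1767}{-2946 - 457} = \frac{\left(-15\right) \left(- \frac{1}{58}\right) + 1767}{-3403} = \left(\frac{15}{58} + 1767\right) \left(- \frac{1}{3403}\right) = \frac{102501}{58} \left(- \frac{1}{3403}\right) = - \frac{102501}{197374}$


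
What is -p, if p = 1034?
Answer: -1034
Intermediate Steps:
-p = -1*1034 = -1034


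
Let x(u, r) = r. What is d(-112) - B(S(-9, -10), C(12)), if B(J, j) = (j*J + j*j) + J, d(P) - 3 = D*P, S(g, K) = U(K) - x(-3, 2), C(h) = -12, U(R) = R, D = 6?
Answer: -945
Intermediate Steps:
S(g, K) = -2 + K (S(g, K) = K - 1*2 = K - 2 = -2 + K)
d(P) = 3 + 6*P
B(J, j) = J + j**2 + J*j (B(J, j) = (J*j + j**2) + J = (j**2 + J*j) + J = J + j**2 + J*j)
d(-112) - B(S(-9, -10), C(12)) = (3 + 6*(-112)) - ((-2 - 10) + (-12)**2 + (-2 - 10)*(-12)) = (3 - 672) - (-12 + 144 - 12*(-12)) = -669 - (-12 + 144 + 144) = -669 - 1*276 = -669 - 276 = -945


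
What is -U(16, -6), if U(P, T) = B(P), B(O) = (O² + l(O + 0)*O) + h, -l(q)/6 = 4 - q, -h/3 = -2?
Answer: -1414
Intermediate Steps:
h = 6 (h = -3*(-2) = 6)
l(q) = -24 + 6*q (l(q) = -6*(4 - q) = -24 + 6*q)
B(O) = 6 + O² + O*(-24 + 6*O) (B(O) = (O² + (-24 + 6*(O + 0))*O) + 6 = (O² + (-24 + 6*O)*O) + 6 = (O² + O*(-24 + 6*O)) + 6 = 6 + O² + O*(-24 + 6*O))
U(P, T) = 6 - 24*P + 7*P²
-U(16, -6) = -(6 - 24*16 + 7*16²) = -(6 - 384 + 7*256) = -(6 - 384 + 1792) = -1*1414 = -1414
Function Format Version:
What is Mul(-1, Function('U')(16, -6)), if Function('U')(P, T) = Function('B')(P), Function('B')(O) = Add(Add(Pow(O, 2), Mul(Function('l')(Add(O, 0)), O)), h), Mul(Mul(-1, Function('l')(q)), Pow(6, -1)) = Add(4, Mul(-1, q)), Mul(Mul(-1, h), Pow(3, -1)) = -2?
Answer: -1414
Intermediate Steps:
h = 6 (h = Mul(-3, -2) = 6)
Function('l')(q) = Add(-24, Mul(6, q)) (Function('l')(q) = Mul(-6, Add(4, Mul(-1, q))) = Add(-24, Mul(6, q)))
Function('B')(O) = Add(6, Pow(O, 2), Mul(O, Add(-24, Mul(6, O)))) (Function('B')(O) = Add(Add(Pow(O, 2), Mul(Add(-24, Mul(6, Add(O, 0))), O)), 6) = Add(Add(Pow(O, 2), Mul(Add(-24, Mul(6, O)), O)), 6) = Add(Add(Pow(O, 2), Mul(O, Add(-24, Mul(6, O)))), 6) = Add(6, Pow(O, 2), Mul(O, Add(-24, Mul(6, O)))))
Function('U')(P, T) = Add(6, Mul(-24, P), Mul(7, Pow(P, 2)))
Mul(-1, Function('U')(16, -6)) = Mul(-1, Add(6, Mul(-24, 16), Mul(7, Pow(16, 2)))) = Mul(-1, Add(6, -384, Mul(7, 256))) = Mul(-1, Add(6, -384, 1792)) = Mul(-1, 1414) = -1414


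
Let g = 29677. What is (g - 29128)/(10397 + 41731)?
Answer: 61/5792 ≈ 0.010532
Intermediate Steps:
(g - 29128)/(10397 + 41731) = (29677 - 29128)/(10397 + 41731) = 549/52128 = 549*(1/52128) = 61/5792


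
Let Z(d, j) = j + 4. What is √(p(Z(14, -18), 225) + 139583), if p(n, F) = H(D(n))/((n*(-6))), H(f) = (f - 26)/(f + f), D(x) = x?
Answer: √246224442/42 ≈ 373.61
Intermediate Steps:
Z(d, j) = 4 + j
H(f) = (-26 + f)/(2*f) (H(f) = (-26 + f)/((2*f)) = (-26 + f)*(1/(2*f)) = (-26 + f)/(2*f))
p(n, F) = -(-26 + n)/(12*n²) (p(n, F) = ((-26 + n)/(2*n))/((n*(-6))) = ((-26 + n)/(2*n))/((-6*n)) = ((-26 + n)/(2*n))*(-1/(6*n)) = -(-26 + n)/(12*n²))
√(p(Z(14, -18), 225) + 139583) = √((26 - (4 - 18))/(12*(4 - 18)²) + 139583) = √((1/12)*(26 - 1*(-14))/(-14)² + 139583) = √((1/12)*(1/196)*(26 + 14) + 139583) = √((1/12)*(1/196)*40 + 139583) = √(5/294 + 139583) = √(41037407/294) = √246224442/42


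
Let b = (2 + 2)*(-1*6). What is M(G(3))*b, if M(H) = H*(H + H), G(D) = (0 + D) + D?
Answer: -1728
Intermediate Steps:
G(D) = 2*D (G(D) = D + D = 2*D)
M(H) = 2*H**2 (M(H) = H*(2*H) = 2*H**2)
b = -24 (b = 4*(-6) = -24)
M(G(3))*b = (2*(2*3)**2)*(-24) = (2*6**2)*(-24) = (2*36)*(-24) = 72*(-24) = -1728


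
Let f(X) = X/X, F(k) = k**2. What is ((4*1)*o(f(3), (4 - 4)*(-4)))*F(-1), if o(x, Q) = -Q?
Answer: 0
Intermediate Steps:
f(X) = 1
((4*1)*o(f(3), (4 - 4)*(-4)))*F(-1) = ((4*1)*(-(4 - 4)*(-4)))*(-1)**2 = (4*(-0*(-4)))*1 = (4*(-1*0))*1 = (4*0)*1 = 0*1 = 0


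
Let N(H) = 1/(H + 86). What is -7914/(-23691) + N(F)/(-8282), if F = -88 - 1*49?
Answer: 1114251613/3335550654 ≈ 0.33405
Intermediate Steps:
F = -137 (F = -88 - 49 = -137)
N(H) = 1/(86 + H)
-7914/(-23691) + N(F)/(-8282) = -7914/(-23691) + 1/((86 - 137)*(-8282)) = -7914*(-1/23691) - 1/8282/(-51) = 2638/7897 - 1/51*(-1/8282) = 2638/7897 + 1/422382 = 1114251613/3335550654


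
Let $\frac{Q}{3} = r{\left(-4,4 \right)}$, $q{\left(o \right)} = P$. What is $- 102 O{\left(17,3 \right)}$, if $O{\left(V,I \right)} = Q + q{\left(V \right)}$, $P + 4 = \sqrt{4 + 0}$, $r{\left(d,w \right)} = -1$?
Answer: $510$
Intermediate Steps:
$P = -2$ ($P = -4 + \sqrt{4 + 0} = -4 + \sqrt{4} = -4 + 2 = -2$)
$q{\left(o \right)} = -2$
$Q = -3$ ($Q = 3 \left(-1\right) = -3$)
$O{\left(V,I \right)} = -5$ ($O{\left(V,I \right)} = -3 - 2 = -5$)
$- 102 O{\left(17,3 \right)} = \left(-102\right) \left(-5\right) = 510$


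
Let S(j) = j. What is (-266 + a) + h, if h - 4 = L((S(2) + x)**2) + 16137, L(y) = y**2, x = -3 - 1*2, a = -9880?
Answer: 6076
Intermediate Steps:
x = -5 (x = -3 - 2 = -5)
h = 16222 (h = 4 + (((2 - 5)**2)**2 + 16137) = 4 + (((-3)**2)**2 + 16137) = 4 + (9**2 + 16137) = 4 + (81 + 16137) = 4 + 16218 = 16222)
(-266 + a) + h = (-266 - 9880) + 16222 = -10146 + 16222 = 6076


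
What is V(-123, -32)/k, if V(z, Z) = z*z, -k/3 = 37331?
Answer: -5043/37331 ≈ -0.13509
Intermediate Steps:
k = -111993 (k = -3*37331 = -111993)
V(z, Z) = z**2
V(-123, -32)/k = (-123)**2/(-111993) = 15129*(-1/111993) = -5043/37331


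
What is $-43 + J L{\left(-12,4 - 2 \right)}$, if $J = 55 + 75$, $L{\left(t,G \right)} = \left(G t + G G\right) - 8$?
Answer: $-3683$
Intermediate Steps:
$L{\left(t,G \right)} = -8 + G^{2} + G t$ ($L{\left(t,G \right)} = \left(G t + G^{2}\right) - 8 = \left(G^{2} + G t\right) - 8 = -8 + G^{2} + G t$)
$J = 130$
$-43 + J L{\left(-12,4 - 2 \right)} = -43 + 130 \left(-8 + \left(4 - 2\right)^{2} + \left(4 - 2\right) \left(-12\right)\right) = -43 + 130 \left(-8 + 2^{2} + 2 \left(-12\right)\right) = -43 + 130 \left(-8 + 4 - 24\right) = -43 + 130 \left(-28\right) = -43 - 3640 = -3683$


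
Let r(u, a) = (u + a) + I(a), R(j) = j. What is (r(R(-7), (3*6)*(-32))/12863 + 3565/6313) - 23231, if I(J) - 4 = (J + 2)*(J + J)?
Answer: -1882236228497/81204119 ≈ -23179.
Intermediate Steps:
I(J) = 4 + 2*J*(2 + J) (I(J) = 4 + (J + 2)*(J + J) = 4 + (2 + J)*(2*J) = 4 + 2*J*(2 + J))
r(u, a) = 4 + u + 2*a**2 + 5*a (r(u, a) = (u + a) + (4 + 2*a**2 + 4*a) = (a + u) + (4 + 2*a**2 + 4*a) = 4 + u + 2*a**2 + 5*a)
(r(R(-7), (3*6)*(-32))/12863 + 3565/6313) - 23231 = ((4 - 7 + 2*((3*6)*(-32))**2 + 5*((3*6)*(-32)))/12863 + 3565/6313) - 23231 = ((4 - 7 + 2*(18*(-32))**2 + 5*(18*(-32)))*(1/12863) + 3565*(1/6313)) - 23231 = ((4 - 7 + 2*(-576)**2 + 5*(-576))*(1/12863) + 3565/6313) - 23231 = ((4 - 7 + 2*331776 - 2880)*(1/12863) + 3565/6313) - 23231 = ((4 - 7 + 663552 - 2880)*(1/12863) + 3565/6313) - 23231 = (660669*(1/12863) + 3565/6313) - 23231 = (660669/12863 + 3565/6313) - 23231 = 4216659992/81204119 - 23231 = -1882236228497/81204119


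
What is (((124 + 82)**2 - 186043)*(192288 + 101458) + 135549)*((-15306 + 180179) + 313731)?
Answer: -20189357561642892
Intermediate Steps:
(((124 + 82)**2 - 186043)*(192288 + 101458) + 135549)*((-15306 + 180179) + 313731) = ((206**2 - 186043)*293746 + 135549)*(164873 + 313731) = ((42436 - 186043)*293746 + 135549)*478604 = (-143607*293746 + 135549)*478604 = (-42183981822 + 135549)*478604 = -42183846273*478604 = -20189357561642892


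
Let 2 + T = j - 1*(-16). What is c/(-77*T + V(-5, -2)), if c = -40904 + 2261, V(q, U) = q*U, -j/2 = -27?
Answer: 12881/1742 ≈ 7.3944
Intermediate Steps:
j = 54 (j = -2*(-27) = 54)
T = 68 (T = -2 + (54 - 1*(-16)) = -2 + (54 + 16) = -2 + 70 = 68)
V(q, U) = U*q
c = -38643
c/(-77*T + V(-5, -2)) = -38643/(-77*68 - 2*(-5)) = -38643/(-5236 + 10) = -38643/(-5226) = -38643*(-1/5226) = 12881/1742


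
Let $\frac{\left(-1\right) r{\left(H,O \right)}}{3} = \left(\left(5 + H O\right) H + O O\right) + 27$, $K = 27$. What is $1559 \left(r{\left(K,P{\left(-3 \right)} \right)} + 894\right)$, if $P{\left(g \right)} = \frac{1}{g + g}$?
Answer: $\frac{14450371}{12} \approx 1.2042 \cdot 10^{6}$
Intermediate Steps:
$P{\left(g \right)} = \frac{1}{2 g}$
$r{\left(H,O \right)} = -81 - 3 O^{2} - 3 H \left(5 + H O\right)$ ($r{\left(H,O \right)} = - 3 \left(\left(\left(5 + H O\right) H + O O\right) + 27\right) = - 3 \left(\left(H \left(5 + H O\right) + O^{2}\right) + 27\right) = - 3 \left(\left(O^{2} + H \left(5 + H O\right)\right) + 27\right) = - 3 \left(27 + O^{2} + H \left(5 + H O\right)\right) = -81 - 3 O^{2} - 3 H \left(5 + H O\right)$)
$1559 \left(r{\left(K,P{\left(-3 \right)} \right)} + 894\right) = 1559 \left(\left(-81 - 405 - 3 \left(\frac{1}{2 \left(-3\right)}\right)^{2} - 3 \frac{1}{2 \left(-3\right)} 27^{2}\right) + 894\right) = 1559 \left(\left(-81 - 405 - 3 \left(\frac{1}{2} \left(- \frac{1}{3}\right)\right)^{2} - 3 \cdot \frac{1}{2} \left(- \frac{1}{3}\right) 729\right) + 894\right) = 1559 \left(\left(-81 - 405 - 3 \left(- \frac{1}{6}\right)^{2} - \left(- \frac{1}{2}\right) 729\right) + 894\right) = 1559 \left(\left(-81 - 405 - \frac{1}{12} + \frac{729}{2}\right) + 894\right) = 1559 \left(- \frac{1459}{12} + 894\right) = 1559 \cdot \frac{9269}{12} = \frac{14450371}{12}$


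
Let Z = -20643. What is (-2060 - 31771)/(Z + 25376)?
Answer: -33831/4733 ≈ -7.1479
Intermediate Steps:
(-2060 - 31771)/(Z + 25376) = (-2060 - 31771)/(-20643 + 25376) = -33831/4733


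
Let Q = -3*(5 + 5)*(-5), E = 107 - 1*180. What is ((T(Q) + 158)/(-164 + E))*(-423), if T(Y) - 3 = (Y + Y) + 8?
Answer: 66129/79 ≈ 837.08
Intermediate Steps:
E = -73 (E = 107 - 180 = -73)
Q = 150 (Q = -3*10*(-5) = -30*(-5) = 150)
T(Y) = 11 + 2*Y (T(Y) = 3 + ((Y + Y) + 8) = 3 + (2*Y + 8) = 3 + (8 + 2*Y) = 11 + 2*Y)
((T(Q) + 158)/(-164 + E))*(-423) = (((11 + 2*150) + 158)/(-164 - 73))*(-423) = (((11 + 300) + 158)/(-237))*(-423) = ((311 + 158)*(-1/237))*(-423) = (469*(-1/237))*(-423) = -469/237*(-423) = 66129/79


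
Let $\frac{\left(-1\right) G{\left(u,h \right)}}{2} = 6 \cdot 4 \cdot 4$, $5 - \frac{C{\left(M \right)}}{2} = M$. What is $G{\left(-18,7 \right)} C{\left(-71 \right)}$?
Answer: $-29184$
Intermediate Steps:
$C{\left(M \right)} = 10 - 2 M$
$G{\left(u,h \right)} = -192$ ($G{\left(u,h \right)} = - 2 \cdot 6 \cdot 4 \cdot 4 = - 2 \cdot 24 \cdot 4 = \left(-2\right) 96 = -192$)
$G{\left(-18,7 \right)} C{\left(-71 \right)} = - 192 \left(10 - -142\right) = - 192 \left(10 + 142\right) = \left(-192\right) 152 = -29184$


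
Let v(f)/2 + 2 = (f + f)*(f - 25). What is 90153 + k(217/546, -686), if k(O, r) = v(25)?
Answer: 90149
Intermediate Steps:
v(f) = -4 + 4*f*(-25 + f) (v(f) = -4 + 2*((f + f)*(f - 25)) = -4 + 2*((2*f)*(-25 + f)) = -4 + 2*(2*f*(-25 + f)) = -4 + 4*f*(-25 + f))
k(O, r) = -4 (k(O, r) = -4 - 100*25 + 4*25² = -4 - 2500 + 4*625 = -4 - 2500 + 2500 = -4)
90153 + k(217/546, -686) = 90153 - 4 = 90149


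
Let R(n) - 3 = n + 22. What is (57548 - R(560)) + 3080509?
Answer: 3137472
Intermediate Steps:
R(n) = 25 + n (R(n) = 3 + (n + 22) = 3 + (22 + n) = 25 + n)
(57548 - R(560)) + 3080509 = (57548 - (25 + 560)) + 3080509 = (57548 - 1*585) + 3080509 = (57548 - 585) + 3080509 = 56963 + 3080509 = 3137472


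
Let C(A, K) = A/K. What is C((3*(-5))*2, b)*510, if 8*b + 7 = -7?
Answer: 61200/7 ≈ 8742.9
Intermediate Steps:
b = -7/4 (b = -7/8 + (⅛)*(-7) = -7/8 - 7/8 = -7/4 ≈ -1.7500)
C((3*(-5))*2, b)*510 = (((3*(-5))*2)/(-7/4))*510 = (-15*2*(-4/7))*510 = -30*(-4/7)*510 = (120/7)*510 = 61200/7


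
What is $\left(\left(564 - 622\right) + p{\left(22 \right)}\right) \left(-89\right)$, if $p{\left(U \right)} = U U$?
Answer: $-37914$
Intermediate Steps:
$p{\left(U \right)} = U^{2}$
$\left(\left(564 - 622\right) + p{\left(22 \right)}\right) \left(-89\right) = \left(\left(564 - 622\right) + 22^{2}\right) \left(-89\right) = \left(\left(564 - 622\right) + 484\right) \left(-89\right) = \left(-58 + 484\right) \left(-89\right) = 426 \left(-89\right) = -37914$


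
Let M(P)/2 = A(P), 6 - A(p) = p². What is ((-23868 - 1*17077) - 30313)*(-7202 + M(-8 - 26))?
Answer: 677093516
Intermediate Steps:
A(p) = 6 - p²
M(P) = 12 - 2*P² (M(P) = 2*(6 - P²) = 12 - 2*P²)
((-23868 - 1*17077) - 30313)*(-7202 + M(-8 - 26)) = ((-23868 - 1*17077) - 30313)*(-7202 + (12 - 2*(-8 - 26)²)) = ((-23868 - 17077) - 30313)*(-7202 + (12 - 2*(-34)²)) = (-40945 - 30313)*(-7202 + (12 - 2*1156)) = -71258*(-7202 + (12 - 2312)) = -71258*(-7202 - 2300) = -71258*(-9502) = 677093516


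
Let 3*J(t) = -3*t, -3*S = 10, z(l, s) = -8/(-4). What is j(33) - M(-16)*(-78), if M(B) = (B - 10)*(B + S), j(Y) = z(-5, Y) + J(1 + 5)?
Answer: 39204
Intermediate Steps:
z(l, s) = 2 (z(l, s) = -8*(-¼) = 2)
S = -10/3 (S = -⅓*10 = -10/3 ≈ -3.3333)
J(t) = -t (J(t) = (-3*t)/3 = -t)
j(Y) = -4 (j(Y) = 2 - (1 + 5) = 2 - 1*6 = 2 - 6 = -4)
M(B) = (-10 + B)*(-10/3 + B) (M(B) = (B - 10)*(B - 10/3) = (-10 + B)*(-10/3 + B))
j(33) - M(-16)*(-78) = -4 - (100/3 + (-16)² - 40/3*(-16))*(-78) = -4 - (100/3 + 256 + 640/3)*(-78) = -4 - 1508*(-78)/3 = -4 - 1*(-39208) = -4 + 39208 = 39204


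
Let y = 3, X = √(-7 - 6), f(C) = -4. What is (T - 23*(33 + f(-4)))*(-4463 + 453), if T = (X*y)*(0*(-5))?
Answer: 2674670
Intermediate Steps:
X = I*√13 (X = √(-13) = I*√13 ≈ 3.6056*I)
T = 0 (T = ((I*√13)*3)*(0*(-5)) = (3*I*√13)*0 = 0)
(T - 23*(33 + f(-4)))*(-4463 + 453) = (0 - 23*(33 - 4))*(-4463 + 453) = (0 - 23*29)*(-4010) = (0 - 667)*(-4010) = -667*(-4010) = 2674670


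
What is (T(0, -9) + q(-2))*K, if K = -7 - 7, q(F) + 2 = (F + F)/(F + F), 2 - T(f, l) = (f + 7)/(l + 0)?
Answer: -224/9 ≈ -24.889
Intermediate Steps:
T(f, l) = 2 - (7 + f)/l (T(f, l) = 2 - (f + 7)/(l + 0) = 2 - (7 + f)/l)
q(F) = -1 (q(F) = -2 + (F + F)/(F + F) = -2 + (2*F)/((2*F)) = -2 + (2*F)*(1/(2*F)) = -2 + 1 = -1)
K = -14
(T(0, -9) + q(-2))*K = ((-7 - 1*0 + 2*(-9))/(-9) - 1)*(-14) = (-(-7 + 0 - 18)/9 - 1)*(-14) = (-1/9*(-25) - 1)*(-14) = (25/9 - 1)*(-14) = (16/9)*(-14) = -224/9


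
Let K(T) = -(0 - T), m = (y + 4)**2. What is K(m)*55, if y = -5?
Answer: 55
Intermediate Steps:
m = 1 (m = (-5 + 4)**2 = (-1)**2 = 1)
K(T) = T (K(T) = -(-1)*T = T)
K(m)*55 = 1*55 = 55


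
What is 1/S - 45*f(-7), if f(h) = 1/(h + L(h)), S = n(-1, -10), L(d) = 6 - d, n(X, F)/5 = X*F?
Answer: -187/25 ≈ -7.4800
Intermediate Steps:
n(X, F) = 5*F*X (n(X, F) = 5*(X*F) = 5*(F*X) = 5*F*X)
S = 50 (S = 5*(-10)*(-1) = 50)
f(h) = 1/6 (f(h) = 1/(h + (6 - h)) = 1/6)
1/S - 45*f(-7) = 1/50 - 45*1/6 = 1/50 - 15/2 = -187/25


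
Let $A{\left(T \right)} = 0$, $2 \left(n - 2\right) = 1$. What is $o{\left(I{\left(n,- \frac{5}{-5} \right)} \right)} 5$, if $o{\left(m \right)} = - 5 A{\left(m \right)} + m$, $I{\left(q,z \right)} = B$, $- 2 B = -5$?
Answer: $\frac{25}{2} \approx 12.5$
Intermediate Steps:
$n = \frac{5}{2}$ ($n = 2 + \frac{1}{2} \cdot 1 = 2 + \frac{1}{2} = \frac{5}{2} \approx 2.5$)
$B = \frac{5}{2}$ ($B = \left(- \frac{1}{2}\right) \left(-5\right) = \frac{5}{2} \approx 2.5$)
$I{\left(q,z \right)} = \frac{5}{2}$
$o{\left(m \right)} = m$ ($o{\left(m \right)} = \left(-5\right) 0 + m = 0 + m = m$)
$o{\left(I{\left(n,- \frac{5}{-5} \right)} \right)} 5 = \frac{5}{2} \cdot 5 = \frac{25}{2}$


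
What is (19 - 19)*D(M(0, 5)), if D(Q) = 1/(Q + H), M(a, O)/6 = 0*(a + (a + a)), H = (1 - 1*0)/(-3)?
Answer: 0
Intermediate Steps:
H = -1/3 (H = (1 + 0)*(-1/3) = 1*(-1/3) = -1/3 ≈ -0.33333)
M(a, O) = 0 (M(a, O) = 6*(0*(a + (a + a))) = 6*(0*(a + 2*a)) = 6*(0*(3*a)) = 6*0 = 0)
D(Q) = 1/(-1/3 + Q) (D(Q) = 1/(Q - 1/3) = 1/(-1/3 + Q))
(19 - 19)*D(M(0, 5)) = (19 - 19)*(3/(-1 + 3*0)) = 0*(3/(-1 + 0)) = 0*(3/(-1)) = 0*(3*(-1)) = 0*(-3) = 0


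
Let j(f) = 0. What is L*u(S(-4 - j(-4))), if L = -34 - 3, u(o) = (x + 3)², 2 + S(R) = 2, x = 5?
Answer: -2368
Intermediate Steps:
S(R) = 0 (S(R) = -2 + 2 = 0)
u(o) = 64 (u(o) = (5 + 3)² = 8² = 64)
L = -37
L*u(S(-4 - j(-4))) = -37*64 = -2368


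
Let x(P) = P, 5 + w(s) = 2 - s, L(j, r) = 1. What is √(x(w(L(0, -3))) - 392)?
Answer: 6*I*√11 ≈ 19.9*I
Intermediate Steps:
w(s) = -3 - s (w(s) = -5 + (2 - s) = -3 - s)
√(x(w(L(0, -3))) - 392) = √((-3 - 1*1) - 392) = √((-3 - 1) - 392) = √(-4 - 392) = √(-396) = 6*I*√11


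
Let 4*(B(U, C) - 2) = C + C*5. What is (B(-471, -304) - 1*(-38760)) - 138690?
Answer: -100384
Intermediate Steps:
B(U, C) = 2 + 3*C/2 (B(U, C) = 2 + (C + C*5)/4 = 2 + (C + 5*C)/4 = 2 + (6*C)/4 = 2 + 3*C/2)
(B(-471, -304) - 1*(-38760)) - 138690 = ((2 + (3/2)*(-304)) - 1*(-38760)) - 138690 = ((2 - 456) + 38760) - 138690 = (-454 + 38760) - 138690 = 38306 - 138690 = -100384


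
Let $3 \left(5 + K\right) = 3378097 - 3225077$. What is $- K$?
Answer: $- \frac{153005}{3} \approx -51002.0$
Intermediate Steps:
$K = \frac{153005}{3}$ ($K = -5 + \frac{3378097 - 3225077}{3} = -5 + \frac{1}{3} \cdot 153020 = -5 + \frac{153020}{3} = \frac{153005}{3} \approx 51002.0$)
$- K = \left(-1\right) \frac{153005}{3} = - \frac{153005}{3}$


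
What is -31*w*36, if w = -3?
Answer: 3348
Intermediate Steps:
-31*w*36 = -31*(-3)*36 = 93*36 = 3348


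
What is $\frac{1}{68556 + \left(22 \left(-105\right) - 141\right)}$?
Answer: $\frac{1}{66105} \approx 1.5127 \cdot 10^{-5}$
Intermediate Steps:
$\frac{1}{68556 + \left(22 \left(-105\right) - 141\right)} = \frac{1}{68556 - 2451} = \frac{1}{66105}$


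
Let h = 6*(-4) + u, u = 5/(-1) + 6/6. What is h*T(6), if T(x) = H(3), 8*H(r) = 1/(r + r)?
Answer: -7/12 ≈ -0.58333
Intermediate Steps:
H(r) = 1/(16*r) (H(r) = 1/(8*(r + r)) = 1/(8*((2*r))) = (1/(2*r))/8 = 1/(16*r))
u = -4 (u = 5*(-1) + 6*(⅙) = -5 + 1 = -4)
T(x) = 1/48 (T(x) = (1/16)/3 = (1/16)*(⅓) = 1/48)
h = -28 (h = 6*(-4) - 4 = -24 - 4 = -28)
h*T(6) = -28*1/48 = -7/12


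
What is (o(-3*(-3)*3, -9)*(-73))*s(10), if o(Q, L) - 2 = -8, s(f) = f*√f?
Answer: 4380*√10 ≈ 13851.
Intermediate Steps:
s(f) = f^(3/2)
o(Q, L) = -6 (o(Q, L) = 2 - 8 = -6)
(o(-3*(-3)*3, -9)*(-73))*s(10) = (-6*(-73))*10^(3/2) = 438*(10*√10) = 4380*√10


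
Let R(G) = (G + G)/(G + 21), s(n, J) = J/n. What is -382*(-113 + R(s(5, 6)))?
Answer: 1595614/37 ≈ 43125.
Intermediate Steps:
R(G) = 2*G/(21 + G) (R(G) = (2*G)/(21 + G) = 2*G/(21 + G))
-382*(-113 + R(s(5, 6))) = -382*(-113 + 2*(6/5)/(21 + 6/5)) = -382*(-113 + 2*(6/5)/(111/5)) = -382*(-113 + 2*(6/5)*(5/111)) = -382*(-113 + 4/37) = -382*(-4177/37) = 1595614/37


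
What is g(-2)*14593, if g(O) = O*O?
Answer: 58372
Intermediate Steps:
g(O) = O²
g(-2)*14593 = (-2)²*14593 = 4*14593 = 58372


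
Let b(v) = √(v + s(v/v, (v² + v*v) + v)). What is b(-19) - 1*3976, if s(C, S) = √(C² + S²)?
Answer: -3976 + √(-19 + √494210) ≈ -3949.8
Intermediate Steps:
b(v) = √(v + √(1 + (v + 2*v²)²)) (b(v) = √(v + √((v/v)² + ((v² + v*v) + v)²)) = √(v + √(1² + ((v² + v²) + v)²)) = √(v + √(1 + (2*v² + v)²)) = √(v + √(1 + (v + 2*v²)²)))
b(-19) - 1*3976 = √(-19 + √(1 + (-19)²*(1 + 2*(-19))²)) - 1*3976 = √(-19 + √(1 + 361*(1 - 38)²)) - 3976 = √(-19 + √(1 + 361*(-37)²)) - 3976 = √(-19 + √(1 + 361*1369)) - 3976 = √(-19 + √(1 + 494209)) - 3976 = √(-19 + √494210) - 3976 = -3976 + √(-19 + √494210)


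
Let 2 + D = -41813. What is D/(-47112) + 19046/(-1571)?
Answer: -831603787/74012952 ≈ -11.236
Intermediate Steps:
D = -41815 (D = -2 - 41813 = -41815)
D/(-47112) + 19046/(-1571) = -41815/(-47112) + 19046/(-1571) = -41815*(-1/47112) + 19046*(-1/1571) = 41815/47112 - 19046/1571 = -831603787/74012952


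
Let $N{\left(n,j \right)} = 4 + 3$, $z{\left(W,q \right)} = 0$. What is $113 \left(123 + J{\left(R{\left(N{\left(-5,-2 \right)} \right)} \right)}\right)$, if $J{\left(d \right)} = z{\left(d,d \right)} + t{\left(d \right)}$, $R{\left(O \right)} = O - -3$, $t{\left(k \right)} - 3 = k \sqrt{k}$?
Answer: $14238 + 1130 \sqrt{10} \approx 17811.0$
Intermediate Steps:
$N{\left(n,j \right)} = 7$
$t{\left(k \right)} = 3 + k^{\frac{3}{2}}$ ($t{\left(k \right)} = 3 + k \sqrt{k} = 3 + k^{\frac{3}{2}}$)
$R{\left(O \right)} = 3 + O$ ($R{\left(O \right)} = O + 3 = 3 + O$)
$J{\left(d \right)} = 3 + d^{\frac{3}{2}}$ ($J{\left(d \right)} = 0 + \left(3 + d^{\frac{3}{2}}\right) = 3 + d^{\frac{3}{2}}$)
$113 \left(123 + J{\left(R{\left(N{\left(-5,-2 \right)} \right)} \right)}\right) = 113 \left(123 + \left(3 + \left(3 + 7\right)^{\frac{3}{2}}\right)\right) = 113 \left(123 + \left(3 + 10^{\frac{3}{2}}\right)\right) = 113 \left(123 + \left(3 + 10 \sqrt{10}\right)\right) = 113 \left(126 + 10 \sqrt{10}\right) = 14238 + 1130 \sqrt{10}$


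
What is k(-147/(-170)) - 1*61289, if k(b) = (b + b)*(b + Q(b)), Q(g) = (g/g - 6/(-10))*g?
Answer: -4427849333/72250 ≈ -61285.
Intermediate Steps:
Q(g) = 8*g/5 (Q(g) = (1 - 6*(-⅒))*g = (1 + ⅗)*g = 8*g/5)
k(b) = 26*b²/5 (k(b) = (b + b)*(b + 8*b/5) = (2*b)*(13*b/5) = 26*b²/5)
k(-147/(-170)) - 1*61289 = 26*(-147/(-170))²/5 - 1*61289 = 26*(-147*(-1/170))²/5 - 61289 = 26*(147/170)²/5 - 61289 = (26/5)*(21609/28900) - 61289 = 280917/72250 - 61289 = -4427849333/72250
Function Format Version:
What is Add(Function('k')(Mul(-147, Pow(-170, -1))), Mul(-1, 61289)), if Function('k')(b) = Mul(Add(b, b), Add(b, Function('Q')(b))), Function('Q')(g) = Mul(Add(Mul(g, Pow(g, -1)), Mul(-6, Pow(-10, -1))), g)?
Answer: Rational(-4427849333, 72250) ≈ -61285.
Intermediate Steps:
Function('Q')(g) = Mul(Rational(8, 5), g) (Function('Q')(g) = Mul(Add(1, Mul(-6, Rational(-1, 10))), g) = Mul(Add(1, Rational(3, 5)), g) = Mul(Rational(8, 5), g))
Function('k')(b) = Mul(Rational(26, 5), Pow(b, 2)) (Function('k')(b) = Mul(Add(b, b), Add(b, Mul(Rational(8, 5), b))) = Mul(Mul(2, b), Mul(Rational(13, 5), b)) = Mul(Rational(26, 5), Pow(b, 2)))
Add(Function('k')(Mul(-147, Pow(-170, -1))), Mul(-1, 61289)) = Add(Mul(Rational(26, 5), Pow(Mul(-147, Pow(-170, -1)), 2)), Mul(-1, 61289)) = Add(Mul(Rational(26, 5), Pow(Mul(-147, Rational(-1, 170)), 2)), -61289) = Add(Mul(Rational(26, 5), Pow(Rational(147, 170), 2)), -61289) = Add(Mul(Rational(26, 5), Rational(21609, 28900)), -61289) = Add(Rational(280917, 72250), -61289) = Rational(-4427849333, 72250)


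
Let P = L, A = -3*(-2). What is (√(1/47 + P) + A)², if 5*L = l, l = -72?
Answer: (1410 + I*√794065)²/55225 ≈ 21.621 + 45.503*I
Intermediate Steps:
L = -72/5 (L = (⅕)*(-72) = -72/5 ≈ -14.400)
A = 6
P = -72/5 ≈ -14.400
(√(1/47 + P) + A)² = (√(1/47 - 72/5) + 6)² = (√(-3379/235) + 6)² = (I*√794065/235 + 6)² = (6 + I*√794065/235)²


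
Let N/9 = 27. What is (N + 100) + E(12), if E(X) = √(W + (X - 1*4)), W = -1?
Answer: 343 + √7 ≈ 345.65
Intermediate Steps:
N = 243 (N = 9*27 = 243)
E(X) = √(-5 + X) (E(X) = √(-1 + (X - 1*4)) = √(-1 + (X - 4)) = √(-1 + (-4 + X)) = √(-5 + X))
(N + 100) + E(12) = (243 + 100) + √(-5 + 12) = 343 + √7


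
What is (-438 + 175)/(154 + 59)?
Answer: -263/213 ≈ -1.2347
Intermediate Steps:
(-438 + 175)/(154 + 59) = -263/213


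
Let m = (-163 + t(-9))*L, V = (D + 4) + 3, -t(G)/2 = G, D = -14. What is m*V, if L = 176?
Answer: 178640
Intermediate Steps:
t(G) = -2*G
V = -7 (V = (-14 + 4) + 3 = -10 + 3 = -7)
m = -25520 (m = (-163 - 2*(-9))*176 = (-163 + 18)*176 = -145*176 = -25520)
m*V = -25520*(-7) = 178640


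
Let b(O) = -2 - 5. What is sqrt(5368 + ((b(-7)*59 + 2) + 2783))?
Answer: 6*sqrt(215) ≈ 87.977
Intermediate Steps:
b(O) = -7
sqrt(5368 + ((b(-7)*59 + 2) + 2783)) = sqrt(5368 + ((-7*59 + 2) + 2783)) = sqrt(5368 + ((-413 + 2) + 2783)) = sqrt(5368 + (-411 + 2783)) = sqrt(5368 + 2372) = sqrt(7740) = 6*sqrt(215)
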